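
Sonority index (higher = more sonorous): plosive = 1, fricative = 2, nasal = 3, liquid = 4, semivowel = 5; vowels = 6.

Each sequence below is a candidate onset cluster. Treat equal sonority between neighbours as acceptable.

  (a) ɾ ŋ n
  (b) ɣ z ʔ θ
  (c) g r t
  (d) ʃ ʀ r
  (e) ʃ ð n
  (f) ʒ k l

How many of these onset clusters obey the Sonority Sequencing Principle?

2

(a) sonority 4-3-3: ill-formed.
(b) sonority 2-2-1-2: ill-formed.
(c) sonority 1-4-1: ill-formed.
(d) sonority 2-4-4: well-formed.
(e) sonority 2-2-3: well-formed.
(f) sonority 2-1-4: ill-formed.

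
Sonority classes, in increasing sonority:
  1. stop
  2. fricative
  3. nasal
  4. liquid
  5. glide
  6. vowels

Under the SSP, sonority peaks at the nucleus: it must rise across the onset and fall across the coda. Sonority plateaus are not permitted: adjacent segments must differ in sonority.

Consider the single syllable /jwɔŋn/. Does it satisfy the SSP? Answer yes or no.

Onset: /j/ is a glide (sonority 5), /w/ is a glide (sonority 5); then the nucleus /ɔ/ (sonority 6).
Onset profile 5-5-6 — does not strictly rise throughout.
Coda: /ŋ/ is a nasal (sonority 3), /n/ is a nasal (sonority 3).
Coda profile 6-3-3 — does not strictly fall throughout.

no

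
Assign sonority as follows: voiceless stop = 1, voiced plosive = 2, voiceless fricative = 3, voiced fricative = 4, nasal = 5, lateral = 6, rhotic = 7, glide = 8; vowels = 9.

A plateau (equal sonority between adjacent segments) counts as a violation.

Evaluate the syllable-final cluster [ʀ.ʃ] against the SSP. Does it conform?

yes

/ʀ/: rhotic = 7.
/ʃ/: voiceless fricative = 3.
The profile 7-3 strictly falls, so the syllable-final cluster satisfies the SSP.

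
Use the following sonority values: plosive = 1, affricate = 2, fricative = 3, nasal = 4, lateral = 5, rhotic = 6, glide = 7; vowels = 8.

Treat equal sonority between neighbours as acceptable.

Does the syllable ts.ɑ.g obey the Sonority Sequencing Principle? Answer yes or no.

yes

Onset: /ts/ is an affricate (sonority 2); then the nucleus /ɑ/ (sonority 8).
Onset profile 2-8 — rises to the nucleus.
Coda: /g/ is a plosive (sonority 1).
Coda profile 8-1 — falls from the nucleus.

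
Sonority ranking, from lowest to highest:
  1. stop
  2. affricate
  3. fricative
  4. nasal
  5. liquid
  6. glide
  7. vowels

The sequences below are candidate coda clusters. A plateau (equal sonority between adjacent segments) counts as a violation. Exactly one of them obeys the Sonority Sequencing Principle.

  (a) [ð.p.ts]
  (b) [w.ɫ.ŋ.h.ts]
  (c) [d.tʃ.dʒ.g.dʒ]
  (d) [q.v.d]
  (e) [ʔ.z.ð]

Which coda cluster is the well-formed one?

b

(a) 3-1-2 → violates
(b) 6-5-4-3-2 → obeys
(c) 1-2-2-1-2 → violates
(d) 1-3-1 → violates
(e) 1-3-3 → violates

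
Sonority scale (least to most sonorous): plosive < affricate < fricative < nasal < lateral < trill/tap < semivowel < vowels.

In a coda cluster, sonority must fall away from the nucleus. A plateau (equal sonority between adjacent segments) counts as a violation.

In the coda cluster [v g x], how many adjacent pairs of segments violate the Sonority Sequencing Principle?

1

/v/ is a fricative (sonority 3).
/g/ is a plosive (sonority 1).
/x/ is a fricative (sonority 3).
/v/→/g/: 3→1 (falls) — ok.
/g/→/x/: 1→3 (does not fall) — violation.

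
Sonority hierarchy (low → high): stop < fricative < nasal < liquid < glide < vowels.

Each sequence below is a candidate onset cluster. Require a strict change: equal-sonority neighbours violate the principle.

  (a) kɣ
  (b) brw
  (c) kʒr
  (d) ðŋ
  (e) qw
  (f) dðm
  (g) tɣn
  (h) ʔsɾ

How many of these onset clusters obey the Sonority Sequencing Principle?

(a) kɣ: profile 1-2 — obeys.
(b) brw: profile 1-4-5 — obeys.
(c) kʒr: profile 1-2-4 — obeys.
(d) ðŋ: profile 2-3 — obeys.
(e) qw: profile 1-5 — obeys.
(f) dðm: profile 1-2-3 — obeys.
(g) tɣn: profile 1-2-3 — obeys.
(h) ʔsɾ: profile 1-2-4 — obeys.

8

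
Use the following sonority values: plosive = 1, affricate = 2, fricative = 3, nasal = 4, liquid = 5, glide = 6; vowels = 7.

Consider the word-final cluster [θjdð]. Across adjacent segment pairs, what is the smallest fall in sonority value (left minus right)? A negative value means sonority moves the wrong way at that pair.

-3

/θ/ — fricative, sonority 3.
/j/ — glide, sonority 6.
/d/ — plosive, sonority 1.
/ð/ — fricative, sonority 3.
/θ/→/j/: change -3.
/j/→/d/: change +5.
/d/→/ð/: change -2.
Minimum = -3.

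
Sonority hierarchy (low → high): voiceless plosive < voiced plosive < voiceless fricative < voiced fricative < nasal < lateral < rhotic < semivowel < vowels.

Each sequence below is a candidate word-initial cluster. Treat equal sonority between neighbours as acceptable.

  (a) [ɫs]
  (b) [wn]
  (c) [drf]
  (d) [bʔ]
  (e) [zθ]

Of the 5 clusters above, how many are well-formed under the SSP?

0

(a) 6-3 → violates
(b) 8-5 → violates
(c) 2-7-3 → violates
(d) 2-1 → violates
(e) 4-3 → violates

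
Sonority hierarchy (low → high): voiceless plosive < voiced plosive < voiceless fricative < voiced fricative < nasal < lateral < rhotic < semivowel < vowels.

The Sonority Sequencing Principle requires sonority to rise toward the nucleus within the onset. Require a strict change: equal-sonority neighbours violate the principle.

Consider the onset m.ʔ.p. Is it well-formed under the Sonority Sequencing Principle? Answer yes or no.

/m/: nasal = 5.
/ʔ/: voiceless plosive = 1.
/p/: voiceless plosive = 1.
The profile is 5-1-1. Between /m/ (5) and /ʔ/ (1) sonority does not rise, so the cluster violates the SSP.

no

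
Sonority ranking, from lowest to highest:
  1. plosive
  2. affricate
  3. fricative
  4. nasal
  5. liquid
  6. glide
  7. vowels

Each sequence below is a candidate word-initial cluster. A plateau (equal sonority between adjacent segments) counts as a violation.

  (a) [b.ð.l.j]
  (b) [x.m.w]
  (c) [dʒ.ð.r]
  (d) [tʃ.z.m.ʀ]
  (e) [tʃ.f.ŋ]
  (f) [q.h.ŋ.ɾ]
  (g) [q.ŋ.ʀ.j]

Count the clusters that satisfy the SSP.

7

(a) 1-3-5-6 → obeys
(b) 3-4-6 → obeys
(c) 2-3-5 → obeys
(d) 2-3-4-5 → obeys
(e) 2-3-4 → obeys
(f) 1-3-4-5 → obeys
(g) 1-4-5-6 → obeys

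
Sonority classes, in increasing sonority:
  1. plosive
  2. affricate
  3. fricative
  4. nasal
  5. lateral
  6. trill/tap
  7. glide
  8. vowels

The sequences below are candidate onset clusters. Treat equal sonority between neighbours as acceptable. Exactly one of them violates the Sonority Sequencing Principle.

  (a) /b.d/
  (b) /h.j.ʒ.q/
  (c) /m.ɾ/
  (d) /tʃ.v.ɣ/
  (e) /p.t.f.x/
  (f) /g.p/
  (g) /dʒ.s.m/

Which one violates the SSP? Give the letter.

(a) 1-1 → obeys
(b) 3-7-3-1 → violates
(c) 4-6 → obeys
(d) 2-3-3 → obeys
(e) 1-1-3-3 → obeys
(f) 1-1 → obeys
(g) 2-3-4 → obeys

b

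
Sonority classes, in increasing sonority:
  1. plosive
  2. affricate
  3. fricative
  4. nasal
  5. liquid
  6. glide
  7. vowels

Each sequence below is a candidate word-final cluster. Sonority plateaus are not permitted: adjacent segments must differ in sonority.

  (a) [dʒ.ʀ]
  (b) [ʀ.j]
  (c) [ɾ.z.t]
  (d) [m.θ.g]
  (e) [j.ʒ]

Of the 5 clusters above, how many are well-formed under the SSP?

(a) sonority 2-5: ill-formed.
(b) sonority 5-6: ill-formed.
(c) sonority 5-3-1: well-formed.
(d) sonority 4-3-1: well-formed.
(e) sonority 6-3: well-formed.

3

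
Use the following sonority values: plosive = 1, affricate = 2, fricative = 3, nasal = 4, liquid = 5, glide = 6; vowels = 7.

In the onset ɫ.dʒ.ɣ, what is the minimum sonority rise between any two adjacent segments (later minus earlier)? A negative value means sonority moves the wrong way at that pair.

/ɫ/: liquid = 5.
/dʒ/: affricate = 2.
/ɣ/: fricative = 3.
/ɫ/→/dʒ/: change -3.
/dʒ/→/ɣ/: change +1.
Minimum = -3.

-3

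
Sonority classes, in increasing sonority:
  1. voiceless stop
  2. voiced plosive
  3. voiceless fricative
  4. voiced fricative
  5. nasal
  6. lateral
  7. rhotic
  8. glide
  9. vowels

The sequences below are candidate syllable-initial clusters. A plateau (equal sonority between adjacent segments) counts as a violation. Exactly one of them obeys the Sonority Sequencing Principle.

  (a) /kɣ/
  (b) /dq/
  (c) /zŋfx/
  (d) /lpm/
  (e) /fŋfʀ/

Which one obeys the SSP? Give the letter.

a

(a) sonority 1-4: well-formed.
(b) sonority 2-1: ill-formed.
(c) sonority 4-5-3-3: ill-formed.
(d) sonority 6-1-5: ill-formed.
(e) sonority 3-5-3-7: ill-formed.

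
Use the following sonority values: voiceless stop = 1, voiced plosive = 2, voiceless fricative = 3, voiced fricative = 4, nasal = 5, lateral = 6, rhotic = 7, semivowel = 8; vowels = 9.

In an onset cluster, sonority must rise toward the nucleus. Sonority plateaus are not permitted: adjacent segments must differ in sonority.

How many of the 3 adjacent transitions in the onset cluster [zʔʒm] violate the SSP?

/z/ is a voiced fricative (sonority 4).
/ʔ/ is a voiceless stop (sonority 1).
/ʒ/ is a voiced fricative (sonority 4).
/m/ is a nasal (sonority 5).
/z/→/ʔ/: 4→1 (does not rise) — violation.
/ʔ/→/ʒ/: 1→4 (rises) — ok.
/ʒ/→/m/: 4→5 (rises) — ok.

1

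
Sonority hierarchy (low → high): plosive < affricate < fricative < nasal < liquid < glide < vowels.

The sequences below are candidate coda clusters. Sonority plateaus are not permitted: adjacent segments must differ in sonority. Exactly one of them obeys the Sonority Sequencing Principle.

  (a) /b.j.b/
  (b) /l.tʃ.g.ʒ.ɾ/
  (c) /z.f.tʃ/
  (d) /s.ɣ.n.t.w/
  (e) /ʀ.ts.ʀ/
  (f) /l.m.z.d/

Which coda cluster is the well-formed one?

f

(a) /b.j.b/: profile 1-6-1 — violates.
(b) /l.tʃ.g.ʒ.ɾ/: profile 5-2-1-3-5 — violates.
(c) /z.f.tʃ/: profile 3-3-2 — violates.
(d) /s.ɣ.n.t.w/: profile 3-3-4-1-6 — violates.
(e) /ʀ.ts.ʀ/: profile 5-2-5 — violates.
(f) /l.m.z.d/: profile 5-4-3-1 — obeys.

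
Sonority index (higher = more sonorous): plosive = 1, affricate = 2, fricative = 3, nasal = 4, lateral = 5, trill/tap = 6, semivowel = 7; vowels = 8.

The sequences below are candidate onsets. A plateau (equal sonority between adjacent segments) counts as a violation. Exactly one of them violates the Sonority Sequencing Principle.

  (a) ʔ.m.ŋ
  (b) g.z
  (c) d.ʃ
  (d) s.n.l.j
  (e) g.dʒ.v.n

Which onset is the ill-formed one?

a

(a) ʔ.m.ŋ: profile 1-4-4 — violates.
(b) g.z: profile 1-3 — obeys.
(c) d.ʃ: profile 1-3 — obeys.
(d) s.n.l.j: profile 3-4-5-7 — obeys.
(e) g.dʒ.v.n: profile 1-2-3-4 — obeys.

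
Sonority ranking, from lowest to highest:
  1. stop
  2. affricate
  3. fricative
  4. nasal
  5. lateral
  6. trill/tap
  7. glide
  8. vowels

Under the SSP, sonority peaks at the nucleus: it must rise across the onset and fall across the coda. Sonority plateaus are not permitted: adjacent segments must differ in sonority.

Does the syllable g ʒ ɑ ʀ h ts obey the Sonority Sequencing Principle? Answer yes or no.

yes

Onset: /g/ is a stop (sonority 1), /ʒ/ is a fricative (sonority 3); then the nucleus /ɑ/ (sonority 8).
Onset profile 1-3-8 — rises to the nucleus.
Coda: /ʀ/ is a trill/tap (sonority 6), /h/ is a fricative (sonority 3), /ts/ is an affricate (sonority 2).
Coda profile 8-6-3-2 — falls from the nucleus.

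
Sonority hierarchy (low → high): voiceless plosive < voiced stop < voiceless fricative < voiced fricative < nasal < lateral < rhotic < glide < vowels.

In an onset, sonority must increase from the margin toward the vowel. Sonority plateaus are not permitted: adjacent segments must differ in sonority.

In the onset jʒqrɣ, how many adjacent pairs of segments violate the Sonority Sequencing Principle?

/j/: glide = 8.
/ʒ/: voiced fricative = 4.
/q/: voiceless plosive = 1.
/r/: rhotic = 7.
/ɣ/: voiced fricative = 4.
/j/→/ʒ/: 8→4 (does not rise) — violation.
/ʒ/→/q/: 4→1 (does not rise) — violation.
/q/→/r/: 1→7 (rises) — ok.
/r/→/ɣ/: 7→4 (does not rise) — violation.

3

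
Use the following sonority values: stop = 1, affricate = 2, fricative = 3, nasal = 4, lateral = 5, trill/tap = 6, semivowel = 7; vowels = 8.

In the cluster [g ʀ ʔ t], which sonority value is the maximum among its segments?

/g/ is a stop (sonority 1).
/ʀ/ is a trill/tap (sonority 6).
/ʔ/ is a stop (sonority 1).
/t/ is a stop (sonority 1).
The maximum is 6.

6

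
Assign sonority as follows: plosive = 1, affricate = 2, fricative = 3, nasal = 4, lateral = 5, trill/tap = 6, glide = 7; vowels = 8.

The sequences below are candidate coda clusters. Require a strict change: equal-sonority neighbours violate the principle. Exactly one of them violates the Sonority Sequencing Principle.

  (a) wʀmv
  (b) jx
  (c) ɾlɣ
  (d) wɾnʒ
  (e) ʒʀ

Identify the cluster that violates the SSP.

e

(a) sonority 7-6-4-3: well-formed.
(b) sonority 7-3: well-formed.
(c) sonority 6-5-3: well-formed.
(d) sonority 7-6-4-3: well-formed.
(e) sonority 3-6: ill-formed.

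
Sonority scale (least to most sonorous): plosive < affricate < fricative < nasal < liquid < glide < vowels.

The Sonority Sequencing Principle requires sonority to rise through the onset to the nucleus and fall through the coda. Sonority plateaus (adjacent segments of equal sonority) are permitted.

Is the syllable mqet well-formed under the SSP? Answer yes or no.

no

Onset: /m/ is a nasal (sonority 4), /q/ is a plosive (sonority 1); then the nucleus /e/ (sonority 7).
Onset profile 4-1-7 — does not rise throughout.
Coda: /t/ is a plosive (sonority 1).
Coda profile 7-1 — falls from the nucleus.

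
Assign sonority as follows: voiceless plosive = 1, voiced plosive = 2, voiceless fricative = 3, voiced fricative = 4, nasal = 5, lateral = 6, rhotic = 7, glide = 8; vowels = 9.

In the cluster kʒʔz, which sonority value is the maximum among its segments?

4

/k/: voiceless plosive = 1.
/ʒ/: voiced fricative = 4.
/ʔ/: voiceless plosive = 1.
/z/: voiced fricative = 4.
The maximum is 4.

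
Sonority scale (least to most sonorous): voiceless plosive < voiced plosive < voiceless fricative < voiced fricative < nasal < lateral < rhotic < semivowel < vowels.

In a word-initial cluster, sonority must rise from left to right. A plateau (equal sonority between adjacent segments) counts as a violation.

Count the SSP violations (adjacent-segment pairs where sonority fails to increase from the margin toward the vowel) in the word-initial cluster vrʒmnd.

3

/v/: voiced fricative = 4.
/r/: rhotic = 7.
/ʒ/: voiced fricative = 4.
/m/: nasal = 5.
/n/: nasal = 5.
/d/: voiced plosive = 2.
/v/→/r/: 4→7 (rises) — ok.
/r/→/ʒ/: 7→4 (does not rise) — violation.
/ʒ/→/m/: 4→5 (rises) — ok.
/m/→/n/: 5→5 (plateau) — violation.
/n/→/d/: 5→2 (does not rise) — violation.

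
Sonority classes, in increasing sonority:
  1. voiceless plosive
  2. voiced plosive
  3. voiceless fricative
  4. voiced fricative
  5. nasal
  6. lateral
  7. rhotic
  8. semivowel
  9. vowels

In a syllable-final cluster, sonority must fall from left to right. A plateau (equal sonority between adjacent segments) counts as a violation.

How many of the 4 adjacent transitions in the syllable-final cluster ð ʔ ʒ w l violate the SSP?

/ð/ — voiced fricative, sonority 4.
/ʔ/ — voiceless plosive, sonority 1.
/ʒ/ — voiced fricative, sonority 4.
/w/ — semivowel, sonority 8.
/l/ — lateral, sonority 6.
/ð/→/ʔ/: 4→1 (falls) — ok.
/ʔ/→/ʒ/: 1→4 (does not fall) — violation.
/ʒ/→/w/: 4→8 (does not fall) — violation.
/w/→/l/: 8→6 (falls) — ok.

2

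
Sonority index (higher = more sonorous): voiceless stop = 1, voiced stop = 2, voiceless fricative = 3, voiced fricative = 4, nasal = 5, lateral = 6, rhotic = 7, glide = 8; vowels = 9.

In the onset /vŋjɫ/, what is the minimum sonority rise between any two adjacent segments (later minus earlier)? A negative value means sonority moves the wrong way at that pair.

/v/: voiced fricative = 4.
/ŋ/: nasal = 5.
/j/: glide = 8.
/ɫ/: lateral = 6.
/v/→/ŋ/: change +1.
/ŋ/→/j/: change +3.
/j/→/ɫ/: change -2.
Minimum = -2.

-2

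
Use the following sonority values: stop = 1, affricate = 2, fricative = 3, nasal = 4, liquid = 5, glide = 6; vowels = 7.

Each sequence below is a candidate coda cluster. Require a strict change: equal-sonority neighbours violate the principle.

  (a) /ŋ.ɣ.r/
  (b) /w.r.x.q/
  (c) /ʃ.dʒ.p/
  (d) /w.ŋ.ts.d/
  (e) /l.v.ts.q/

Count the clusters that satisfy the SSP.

(a) 4-3-5 → violates
(b) 6-5-3-1 → obeys
(c) 3-2-1 → obeys
(d) 6-4-2-1 → obeys
(e) 5-3-2-1 → obeys

4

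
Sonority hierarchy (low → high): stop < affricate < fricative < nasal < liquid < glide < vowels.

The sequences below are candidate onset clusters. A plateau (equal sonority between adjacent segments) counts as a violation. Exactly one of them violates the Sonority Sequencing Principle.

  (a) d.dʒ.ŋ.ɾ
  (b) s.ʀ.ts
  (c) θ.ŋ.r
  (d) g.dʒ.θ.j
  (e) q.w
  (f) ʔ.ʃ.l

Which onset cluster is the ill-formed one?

b

(a) sonority 1-2-4-5: well-formed.
(b) sonority 3-5-2: ill-formed.
(c) sonority 3-4-5: well-formed.
(d) sonority 1-2-3-6: well-formed.
(e) sonority 1-6: well-formed.
(f) sonority 1-3-5: well-formed.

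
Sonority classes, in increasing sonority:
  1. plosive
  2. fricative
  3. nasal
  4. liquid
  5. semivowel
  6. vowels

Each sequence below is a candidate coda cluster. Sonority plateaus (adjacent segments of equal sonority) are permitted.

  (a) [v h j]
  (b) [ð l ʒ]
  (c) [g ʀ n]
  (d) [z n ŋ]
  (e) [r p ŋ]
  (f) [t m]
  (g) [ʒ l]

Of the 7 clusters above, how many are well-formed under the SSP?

(a) 2-2-5 → violates
(b) 2-4-2 → violates
(c) 1-4-3 → violates
(d) 2-3-3 → violates
(e) 4-1-3 → violates
(f) 1-3 → violates
(g) 2-4 → violates

0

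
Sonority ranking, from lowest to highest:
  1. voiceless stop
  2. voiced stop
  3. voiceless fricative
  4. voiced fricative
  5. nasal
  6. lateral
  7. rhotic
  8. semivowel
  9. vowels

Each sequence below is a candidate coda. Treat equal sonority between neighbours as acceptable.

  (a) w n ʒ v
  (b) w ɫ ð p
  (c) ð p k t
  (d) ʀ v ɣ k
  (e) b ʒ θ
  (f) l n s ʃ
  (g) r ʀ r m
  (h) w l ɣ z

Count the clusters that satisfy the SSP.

7

(a) sonority 8-5-4-4: well-formed.
(b) sonority 8-6-4-1: well-formed.
(c) sonority 4-1-1-1: well-formed.
(d) sonority 7-4-4-1: well-formed.
(e) sonority 2-4-3: ill-formed.
(f) sonority 6-5-3-3: well-formed.
(g) sonority 7-7-7-5: well-formed.
(h) sonority 8-6-4-4: well-formed.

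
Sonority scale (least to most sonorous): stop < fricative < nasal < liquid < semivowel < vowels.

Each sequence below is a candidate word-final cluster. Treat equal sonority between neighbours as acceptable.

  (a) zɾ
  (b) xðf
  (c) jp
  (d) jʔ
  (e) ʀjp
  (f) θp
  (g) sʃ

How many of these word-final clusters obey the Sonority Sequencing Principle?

5

(a) 2-4 → violates
(b) 2-2-2 → obeys
(c) 5-1 → obeys
(d) 5-1 → obeys
(e) 4-5-1 → violates
(f) 2-1 → obeys
(g) 2-2 → obeys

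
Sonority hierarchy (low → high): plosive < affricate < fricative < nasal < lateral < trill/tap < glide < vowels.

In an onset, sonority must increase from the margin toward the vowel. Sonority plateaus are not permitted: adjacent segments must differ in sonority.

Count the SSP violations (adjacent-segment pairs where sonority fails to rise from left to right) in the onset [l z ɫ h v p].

4

/l/ — lateral, sonority 5.
/z/ — fricative, sonority 3.
/ɫ/ — lateral, sonority 5.
/h/ — fricative, sonority 3.
/v/ — fricative, sonority 3.
/p/ — plosive, sonority 1.
/l/→/z/: 5→3 (does not rise) — violation.
/z/→/ɫ/: 3→5 (rises) — ok.
/ɫ/→/h/: 5→3 (does not rise) — violation.
/h/→/v/: 3→3 (plateau) — violation.
/v/→/p/: 3→1 (does not rise) — violation.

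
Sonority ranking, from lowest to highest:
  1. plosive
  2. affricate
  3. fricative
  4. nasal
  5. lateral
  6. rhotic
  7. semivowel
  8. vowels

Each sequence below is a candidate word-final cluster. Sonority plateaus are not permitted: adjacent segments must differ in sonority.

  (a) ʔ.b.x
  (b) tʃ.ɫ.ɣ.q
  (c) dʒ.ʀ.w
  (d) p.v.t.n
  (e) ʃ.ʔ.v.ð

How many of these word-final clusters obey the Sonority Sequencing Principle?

(a) ʔ.b.x: profile 1-1-3 — violates.
(b) tʃ.ɫ.ɣ.q: profile 2-5-3-1 — violates.
(c) dʒ.ʀ.w: profile 2-6-7 — violates.
(d) p.v.t.n: profile 1-3-1-4 — violates.
(e) ʃ.ʔ.v.ð: profile 3-1-3-3 — violates.

0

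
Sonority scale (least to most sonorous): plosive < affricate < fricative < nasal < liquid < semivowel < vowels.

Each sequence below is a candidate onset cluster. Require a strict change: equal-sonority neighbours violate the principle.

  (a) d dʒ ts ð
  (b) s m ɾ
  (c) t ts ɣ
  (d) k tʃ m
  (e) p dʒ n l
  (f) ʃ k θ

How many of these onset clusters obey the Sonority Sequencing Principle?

4

(a) d dʒ ts ð: profile 1-2-2-3 — violates.
(b) s m ɾ: profile 3-4-5 — obeys.
(c) t ts ɣ: profile 1-2-3 — obeys.
(d) k tʃ m: profile 1-2-4 — obeys.
(e) p dʒ n l: profile 1-2-4-5 — obeys.
(f) ʃ k θ: profile 3-1-3 — violates.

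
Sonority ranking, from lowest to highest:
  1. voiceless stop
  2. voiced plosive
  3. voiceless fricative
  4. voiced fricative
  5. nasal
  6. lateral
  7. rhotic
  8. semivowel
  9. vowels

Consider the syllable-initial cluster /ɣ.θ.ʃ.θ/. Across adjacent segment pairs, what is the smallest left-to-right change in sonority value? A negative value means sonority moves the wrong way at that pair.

/ɣ/ — voiced fricative, sonority 4.
/θ/ — voiceless fricative, sonority 3.
/ʃ/ — voiceless fricative, sonority 3.
/θ/ — voiceless fricative, sonority 3.
/ɣ/→/θ/: change -1.
/θ/→/ʃ/: change +0.
/ʃ/→/θ/: change +0.
Minimum = -1.

-1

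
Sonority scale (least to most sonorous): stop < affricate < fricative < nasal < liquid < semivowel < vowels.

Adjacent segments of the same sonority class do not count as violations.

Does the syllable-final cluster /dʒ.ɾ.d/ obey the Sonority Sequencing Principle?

no

/dʒ/ is an affricate (sonority 2).
/ɾ/ is a liquid (sonority 5).
/d/ is a stop (sonority 1).
The profile is 2-5-1. Between /dʒ/ (2) and /ɾ/ (5) sonority does not fall, so the cluster violates the SSP.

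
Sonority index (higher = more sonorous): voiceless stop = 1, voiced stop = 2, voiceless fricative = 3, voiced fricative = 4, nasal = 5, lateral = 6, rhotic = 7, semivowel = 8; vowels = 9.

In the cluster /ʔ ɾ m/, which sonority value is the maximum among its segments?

7

/ʔ/: voiceless stop = 1.
/ɾ/: rhotic = 7.
/m/: nasal = 5.
The maximum is 7.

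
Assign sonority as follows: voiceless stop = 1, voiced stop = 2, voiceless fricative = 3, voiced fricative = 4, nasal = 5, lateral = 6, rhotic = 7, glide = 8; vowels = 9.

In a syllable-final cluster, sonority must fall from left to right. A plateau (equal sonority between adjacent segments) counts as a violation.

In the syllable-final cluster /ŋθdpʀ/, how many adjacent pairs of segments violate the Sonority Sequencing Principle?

1

/ŋ/: nasal = 5.
/θ/: voiceless fricative = 3.
/d/: voiced stop = 2.
/p/: voiceless stop = 1.
/ʀ/: rhotic = 7.
/ŋ/→/θ/: 5→3 (falls) — ok.
/θ/→/d/: 3→2 (falls) — ok.
/d/→/p/: 2→1 (falls) — ok.
/p/→/ʀ/: 1→7 (does not fall) — violation.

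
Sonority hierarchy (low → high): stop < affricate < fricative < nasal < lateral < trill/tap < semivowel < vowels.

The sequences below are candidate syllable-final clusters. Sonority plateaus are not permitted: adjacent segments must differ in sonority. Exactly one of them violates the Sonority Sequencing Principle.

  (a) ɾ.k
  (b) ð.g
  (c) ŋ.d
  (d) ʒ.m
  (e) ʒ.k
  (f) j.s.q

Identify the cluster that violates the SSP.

(a) sonority 6-1: well-formed.
(b) sonority 3-1: well-formed.
(c) sonority 4-1: well-formed.
(d) sonority 3-4: ill-formed.
(e) sonority 3-1: well-formed.
(f) sonority 7-3-1: well-formed.

d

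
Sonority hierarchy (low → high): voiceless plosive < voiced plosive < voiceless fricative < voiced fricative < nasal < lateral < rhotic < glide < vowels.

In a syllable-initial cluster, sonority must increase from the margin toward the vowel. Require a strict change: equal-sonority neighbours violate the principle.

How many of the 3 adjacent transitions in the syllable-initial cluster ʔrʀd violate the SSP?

2

/ʔ/ — voiceless plosive, sonority 1.
/r/ — rhotic, sonority 7.
/ʀ/ — rhotic, sonority 7.
/d/ — voiced plosive, sonority 2.
/ʔ/→/r/: 1→7 (rises) — ok.
/r/→/ʀ/: 7→7 (plateau) — violation.
/ʀ/→/d/: 7→2 (does not rise) — violation.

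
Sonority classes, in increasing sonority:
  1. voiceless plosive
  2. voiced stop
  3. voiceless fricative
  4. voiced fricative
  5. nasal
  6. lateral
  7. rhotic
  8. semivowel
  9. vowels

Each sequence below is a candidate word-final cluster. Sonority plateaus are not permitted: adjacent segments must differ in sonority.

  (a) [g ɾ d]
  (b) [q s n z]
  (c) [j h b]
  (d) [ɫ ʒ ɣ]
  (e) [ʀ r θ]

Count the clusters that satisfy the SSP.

1

(a) 2-7-2 → violates
(b) 1-3-5-4 → violates
(c) 8-3-2 → obeys
(d) 6-4-4 → violates
(e) 7-7-3 → violates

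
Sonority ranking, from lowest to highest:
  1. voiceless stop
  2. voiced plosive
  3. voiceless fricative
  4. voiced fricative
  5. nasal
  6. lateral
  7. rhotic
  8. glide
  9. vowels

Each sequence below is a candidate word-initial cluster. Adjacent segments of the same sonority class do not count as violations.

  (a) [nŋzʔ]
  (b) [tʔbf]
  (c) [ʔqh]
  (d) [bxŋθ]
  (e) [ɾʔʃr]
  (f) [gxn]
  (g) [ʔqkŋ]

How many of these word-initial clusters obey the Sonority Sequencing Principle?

(a) 5-5-4-1 → violates
(b) 1-1-2-3 → obeys
(c) 1-1-3 → obeys
(d) 2-3-5-3 → violates
(e) 7-1-3-7 → violates
(f) 2-3-5 → obeys
(g) 1-1-1-5 → obeys

4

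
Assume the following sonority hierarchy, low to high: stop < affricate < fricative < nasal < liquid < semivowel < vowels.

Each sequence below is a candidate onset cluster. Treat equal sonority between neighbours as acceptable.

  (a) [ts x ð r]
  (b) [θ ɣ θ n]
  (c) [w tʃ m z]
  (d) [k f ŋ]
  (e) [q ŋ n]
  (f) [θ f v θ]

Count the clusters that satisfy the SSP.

5

(a) 2-3-3-5 → obeys
(b) 3-3-3-4 → obeys
(c) 6-2-4-3 → violates
(d) 1-3-4 → obeys
(e) 1-4-4 → obeys
(f) 3-3-3-3 → obeys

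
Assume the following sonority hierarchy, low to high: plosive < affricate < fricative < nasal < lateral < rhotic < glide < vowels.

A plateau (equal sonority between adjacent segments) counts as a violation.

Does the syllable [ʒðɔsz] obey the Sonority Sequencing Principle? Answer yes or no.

Onset: /ʒ/ is a fricative (sonority 3), /ð/ is a fricative (sonority 3); then the nucleus /ɔ/ (sonority 8).
Onset profile 3-3-8 — does not strictly rise throughout.
Coda: /s/ is a fricative (sonority 3), /z/ is a fricative (sonority 3).
Coda profile 8-3-3 — does not strictly fall throughout.

no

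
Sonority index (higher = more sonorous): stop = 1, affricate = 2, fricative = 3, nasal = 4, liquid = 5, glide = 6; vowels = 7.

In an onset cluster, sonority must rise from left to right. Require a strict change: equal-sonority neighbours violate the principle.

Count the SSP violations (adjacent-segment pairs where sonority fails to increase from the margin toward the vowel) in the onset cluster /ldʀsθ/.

/l/ is a liquid (sonority 5).
/d/ is a stop (sonority 1).
/ʀ/ is a liquid (sonority 5).
/s/ is a fricative (sonority 3).
/θ/ is a fricative (sonority 3).
/l/→/d/: 5→1 (does not rise) — violation.
/d/→/ʀ/: 1→5 (rises) — ok.
/ʀ/→/s/: 5→3 (does not rise) — violation.
/s/→/θ/: 3→3 (plateau) — violation.

3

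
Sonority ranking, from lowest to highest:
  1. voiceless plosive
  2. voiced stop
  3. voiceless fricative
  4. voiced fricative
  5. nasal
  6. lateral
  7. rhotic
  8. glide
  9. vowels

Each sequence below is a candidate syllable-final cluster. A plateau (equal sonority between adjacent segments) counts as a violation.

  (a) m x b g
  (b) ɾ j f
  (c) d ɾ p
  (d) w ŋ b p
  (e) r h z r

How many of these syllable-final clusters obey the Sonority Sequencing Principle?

1

(a) m x b g: profile 5-3-2-2 — violates.
(b) ɾ j f: profile 7-8-3 — violates.
(c) d ɾ p: profile 2-7-1 — violates.
(d) w ŋ b p: profile 8-5-2-1 — obeys.
(e) r h z r: profile 7-3-4-7 — violates.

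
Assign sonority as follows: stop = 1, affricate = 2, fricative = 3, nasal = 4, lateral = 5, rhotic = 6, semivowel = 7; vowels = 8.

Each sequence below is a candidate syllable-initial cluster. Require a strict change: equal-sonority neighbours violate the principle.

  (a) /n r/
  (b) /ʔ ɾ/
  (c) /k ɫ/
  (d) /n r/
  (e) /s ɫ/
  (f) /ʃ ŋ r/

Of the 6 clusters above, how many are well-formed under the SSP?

6

(a) /n r/: profile 4-6 — obeys.
(b) /ʔ ɾ/: profile 1-6 — obeys.
(c) /k ɫ/: profile 1-5 — obeys.
(d) /n r/: profile 4-6 — obeys.
(e) /s ɫ/: profile 3-5 — obeys.
(f) /ʃ ŋ r/: profile 3-4-6 — obeys.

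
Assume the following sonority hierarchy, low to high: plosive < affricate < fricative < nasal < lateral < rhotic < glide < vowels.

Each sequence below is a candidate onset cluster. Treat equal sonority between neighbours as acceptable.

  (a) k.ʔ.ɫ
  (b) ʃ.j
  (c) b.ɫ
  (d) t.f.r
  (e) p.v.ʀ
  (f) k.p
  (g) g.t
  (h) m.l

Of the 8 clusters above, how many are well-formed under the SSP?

8

(a) 1-1-5 → obeys
(b) 3-7 → obeys
(c) 1-5 → obeys
(d) 1-3-6 → obeys
(e) 1-3-6 → obeys
(f) 1-1 → obeys
(g) 1-1 → obeys
(h) 4-5 → obeys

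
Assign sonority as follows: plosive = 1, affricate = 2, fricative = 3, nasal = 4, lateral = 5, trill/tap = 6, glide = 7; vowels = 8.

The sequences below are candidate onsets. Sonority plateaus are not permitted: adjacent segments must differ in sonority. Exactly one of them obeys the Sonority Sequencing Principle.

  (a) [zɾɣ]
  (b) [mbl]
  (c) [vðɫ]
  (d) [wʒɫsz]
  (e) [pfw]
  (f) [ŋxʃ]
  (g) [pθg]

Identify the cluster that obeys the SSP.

e

(a) sonority 3-6-3: ill-formed.
(b) sonority 4-1-5: ill-formed.
(c) sonority 3-3-5: ill-formed.
(d) sonority 7-3-5-3-3: ill-formed.
(e) sonority 1-3-7: well-formed.
(f) sonority 4-3-3: ill-formed.
(g) sonority 1-3-1: ill-formed.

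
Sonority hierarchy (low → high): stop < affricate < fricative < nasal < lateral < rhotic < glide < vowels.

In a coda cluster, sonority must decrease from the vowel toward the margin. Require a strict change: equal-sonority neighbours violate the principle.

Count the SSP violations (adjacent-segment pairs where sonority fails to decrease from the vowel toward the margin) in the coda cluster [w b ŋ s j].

2

/w/ is a glide (sonority 7).
/b/ is a stop (sonority 1).
/ŋ/ is a nasal (sonority 4).
/s/ is a fricative (sonority 3).
/j/ is a glide (sonority 7).
/w/→/b/: 7→1 (falls) — ok.
/b/→/ŋ/: 1→4 (does not fall) — violation.
/ŋ/→/s/: 4→3 (falls) — ok.
/s/→/j/: 3→7 (does not fall) — violation.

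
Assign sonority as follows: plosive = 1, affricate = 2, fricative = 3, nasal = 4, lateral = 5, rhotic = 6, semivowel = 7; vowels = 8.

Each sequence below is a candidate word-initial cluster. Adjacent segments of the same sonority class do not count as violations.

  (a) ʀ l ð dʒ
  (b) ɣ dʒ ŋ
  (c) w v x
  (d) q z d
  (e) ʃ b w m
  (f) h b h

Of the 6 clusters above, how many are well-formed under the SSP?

(a) 6-5-3-2 → violates
(b) 3-2-4 → violates
(c) 7-3-3 → violates
(d) 1-3-1 → violates
(e) 3-1-7-4 → violates
(f) 3-1-3 → violates

0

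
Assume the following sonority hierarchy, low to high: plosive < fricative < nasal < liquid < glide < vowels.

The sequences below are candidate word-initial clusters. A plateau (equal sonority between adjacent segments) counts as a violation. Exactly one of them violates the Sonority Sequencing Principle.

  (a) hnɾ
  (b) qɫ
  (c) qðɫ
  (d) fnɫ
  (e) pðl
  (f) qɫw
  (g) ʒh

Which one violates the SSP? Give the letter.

(a) hnɾ: profile 2-3-4 — obeys.
(b) qɫ: profile 1-4 — obeys.
(c) qðɫ: profile 1-2-4 — obeys.
(d) fnɫ: profile 2-3-4 — obeys.
(e) pðl: profile 1-2-4 — obeys.
(f) qɫw: profile 1-4-5 — obeys.
(g) ʒh: profile 2-2 — violates.

g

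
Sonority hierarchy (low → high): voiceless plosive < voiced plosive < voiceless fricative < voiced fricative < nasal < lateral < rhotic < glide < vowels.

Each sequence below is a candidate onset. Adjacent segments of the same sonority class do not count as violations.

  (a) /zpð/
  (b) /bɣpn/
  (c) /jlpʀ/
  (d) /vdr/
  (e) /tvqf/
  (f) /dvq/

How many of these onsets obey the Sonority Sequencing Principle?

0

(a) 4-1-4 → violates
(b) 2-4-1-5 → violates
(c) 8-6-1-7 → violates
(d) 4-2-7 → violates
(e) 1-4-1-3 → violates
(f) 2-4-1 → violates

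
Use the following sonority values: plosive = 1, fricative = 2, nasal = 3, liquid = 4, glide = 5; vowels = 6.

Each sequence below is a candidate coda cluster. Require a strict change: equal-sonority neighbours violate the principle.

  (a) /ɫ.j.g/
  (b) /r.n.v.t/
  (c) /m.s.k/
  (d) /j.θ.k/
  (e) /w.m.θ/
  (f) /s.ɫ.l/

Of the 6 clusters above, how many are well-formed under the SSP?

4

(a) 4-5-1 → violates
(b) 4-3-2-1 → obeys
(c) 3-2-1 → obeys
(d) 5-2-1 → obeys
(e) 5-3-2 → obeys
(f) 2-4-4 → violates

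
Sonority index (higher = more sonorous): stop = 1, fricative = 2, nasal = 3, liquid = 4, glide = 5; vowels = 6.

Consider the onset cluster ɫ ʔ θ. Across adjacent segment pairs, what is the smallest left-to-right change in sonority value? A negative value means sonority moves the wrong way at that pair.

-3

/ɫ/ is a liquid (sonority 4).
/ʔ/ is a stop (sonority 1).
/θ/ is a fricative (sonority 2).
/ɫ/→/ʔ/: change -3.
/ʔ/→/θ/: change +1.
Minimum = -3.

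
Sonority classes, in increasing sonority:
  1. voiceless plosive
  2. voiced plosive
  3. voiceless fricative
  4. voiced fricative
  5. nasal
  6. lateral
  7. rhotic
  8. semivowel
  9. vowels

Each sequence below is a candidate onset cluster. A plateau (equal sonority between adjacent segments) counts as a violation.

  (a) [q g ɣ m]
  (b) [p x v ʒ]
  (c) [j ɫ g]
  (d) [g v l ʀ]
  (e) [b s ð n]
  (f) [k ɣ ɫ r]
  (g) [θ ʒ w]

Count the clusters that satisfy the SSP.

5

(a) 1-2-4-5 → obeys
(b) 1-3-4-4 → violates
(c) 8-6-2 → violates
(d) 2-4-6-7 → obeys
(e) 2-3-4-5 → obeys
(f) 1-4-6-7 → obeys
(g) 3-4-8 → obeys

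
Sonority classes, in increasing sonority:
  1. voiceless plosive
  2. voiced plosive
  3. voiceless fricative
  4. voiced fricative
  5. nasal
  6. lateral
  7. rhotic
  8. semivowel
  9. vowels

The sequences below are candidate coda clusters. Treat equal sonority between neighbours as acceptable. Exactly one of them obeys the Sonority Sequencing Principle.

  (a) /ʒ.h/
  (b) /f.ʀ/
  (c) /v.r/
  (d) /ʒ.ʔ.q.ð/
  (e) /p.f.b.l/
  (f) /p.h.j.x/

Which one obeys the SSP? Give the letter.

a

(a) /ʒ.h/: profile 4-3 — obeys.
(b) /f.ʀ/: profile 3-7 — violates.
(c) /v.r/: profile 4-7 — violates.
(d) /ʒ.ʔ.q.ð/: profile 4-1-1-4 — violates.
(e) /p.f.b.l/: profile 1-3-2-6 — violates.
(f) /p.h.j.x/: profile 1-3-8-3 — violates.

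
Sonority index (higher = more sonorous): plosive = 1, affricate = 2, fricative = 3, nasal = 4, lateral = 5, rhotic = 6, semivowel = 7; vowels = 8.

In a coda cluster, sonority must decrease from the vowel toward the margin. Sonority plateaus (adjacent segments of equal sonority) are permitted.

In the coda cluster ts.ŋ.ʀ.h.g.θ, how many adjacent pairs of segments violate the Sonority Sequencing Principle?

3

/ts/: affricate = 2.
/ŋ/: nasal = 4.
/ʀ/: rhotic = 6.
/h/: fricative = 3.
/g/: plosive = 1.
/θ/: fricative = 3.
/ts/→/ŋ/: 2→4 (does not fall) — violation.
/ŋ/→/ʀ/: 4→6 (does not fall) — violation.
/ʀ/→/h/: 6→3 (falls) — ok.
/h/→/g/: 3→1 (falls) — ok.
/g/→/θ/: 1→3 (does not fall) — violation.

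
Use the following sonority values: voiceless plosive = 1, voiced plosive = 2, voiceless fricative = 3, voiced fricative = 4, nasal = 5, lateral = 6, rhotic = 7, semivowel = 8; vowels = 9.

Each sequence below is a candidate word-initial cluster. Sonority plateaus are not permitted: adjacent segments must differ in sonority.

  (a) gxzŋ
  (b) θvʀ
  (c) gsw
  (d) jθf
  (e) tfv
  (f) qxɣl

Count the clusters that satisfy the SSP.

5

(a) gxzŋ: profile 2-3-4-5 — obeys.
(b) θvʀ: profile 3-4-7 — obeys.
(c) gsw: profile 2-3-8 — obeys.
(d) jθf: profile 8-3-3 — violates.
(e) tfv: profile 1-3-4 — obeys.
(f) qxɣl: profile 1-3-4-6 — obeys.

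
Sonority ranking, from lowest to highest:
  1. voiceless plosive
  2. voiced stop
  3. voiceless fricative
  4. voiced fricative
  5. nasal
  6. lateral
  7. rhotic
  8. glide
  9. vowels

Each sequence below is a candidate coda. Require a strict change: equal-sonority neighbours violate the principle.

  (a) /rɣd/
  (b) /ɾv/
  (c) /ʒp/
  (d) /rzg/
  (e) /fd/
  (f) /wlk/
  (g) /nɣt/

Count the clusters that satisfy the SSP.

7

(a) /rɣd/: profile 7-4-2 — obeys.
(b) /ɾv/: profile 7-4 — obeys.
(c) /ʒp/: profile 4-1 — obeys.
(d) /rzg/: profile 7-4-2 — obeys.
(e) /fd/: profile 3-2 — obeys.
(f) /wlk/: profile 8-6-1 — obeys.
(g) /nɣt/: profile 5-4-1 — obeys.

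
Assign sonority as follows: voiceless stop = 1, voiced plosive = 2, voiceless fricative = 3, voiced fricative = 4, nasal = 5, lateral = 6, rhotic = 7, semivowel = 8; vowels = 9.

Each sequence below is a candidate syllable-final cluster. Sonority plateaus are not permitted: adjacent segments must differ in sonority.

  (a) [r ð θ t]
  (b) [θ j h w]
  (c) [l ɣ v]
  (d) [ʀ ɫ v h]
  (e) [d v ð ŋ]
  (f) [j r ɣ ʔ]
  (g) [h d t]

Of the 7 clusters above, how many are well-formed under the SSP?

4

(a) 7-4-3-1 → obeys
(b) 3-8-3-8 → violates
(c) 6-4-4 → violates
(d) 7-6-4-3 → obeys
(e) 2-4-4-5 → violates
(f) 8-7-4-1 → obeys
(g) 3-2-1 → obeys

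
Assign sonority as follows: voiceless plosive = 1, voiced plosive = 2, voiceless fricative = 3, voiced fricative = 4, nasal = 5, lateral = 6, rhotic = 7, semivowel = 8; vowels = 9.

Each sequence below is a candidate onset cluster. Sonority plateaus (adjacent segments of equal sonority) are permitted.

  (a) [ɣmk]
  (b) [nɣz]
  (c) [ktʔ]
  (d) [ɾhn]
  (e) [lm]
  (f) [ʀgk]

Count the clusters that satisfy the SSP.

(a) [ɣmk]: profile 4-5-1 — violates.
(b) [nɣz]: profile 5-4-4 — violates.
(c) [ktʔ]: profile 1-1-1 — obeys.
(d) [ɾhn]: profile 7-3-5 — violates.
(e) [lm]: profile 6-5 — violates.
(f) [ʀgk]: profile 7-2-1 — violates.

1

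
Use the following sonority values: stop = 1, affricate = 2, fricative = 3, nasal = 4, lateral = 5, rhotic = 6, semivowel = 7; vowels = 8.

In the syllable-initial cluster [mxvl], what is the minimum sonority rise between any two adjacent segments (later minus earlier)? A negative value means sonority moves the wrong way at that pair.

/m/ — nasal, sonority 4.
/x/ — fricative, sonority 3.
/v/ — fricative, sonority 3.
/l/ — lateral, sonority 5.
/m/→/x/: change -1.
/x/→/v/: change +0.
/v/→/l/: change +2.
Minimum = -1.

-1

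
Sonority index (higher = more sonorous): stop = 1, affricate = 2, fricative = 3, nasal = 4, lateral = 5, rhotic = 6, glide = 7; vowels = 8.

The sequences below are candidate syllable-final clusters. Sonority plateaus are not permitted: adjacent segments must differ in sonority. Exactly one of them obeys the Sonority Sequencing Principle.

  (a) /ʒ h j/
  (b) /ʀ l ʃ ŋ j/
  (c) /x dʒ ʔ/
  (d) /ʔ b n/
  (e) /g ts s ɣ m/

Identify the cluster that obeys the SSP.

(a) sonority 3-3-7: ill-formed.
(b) sonority 6-5-3-4-7: ill-formed.
(c) sonority 3-2-1: well-formed.
(d) sonority 1-1-4: ill-formed.
(e) sonority 1-2-3-3-4: ill-formed.

c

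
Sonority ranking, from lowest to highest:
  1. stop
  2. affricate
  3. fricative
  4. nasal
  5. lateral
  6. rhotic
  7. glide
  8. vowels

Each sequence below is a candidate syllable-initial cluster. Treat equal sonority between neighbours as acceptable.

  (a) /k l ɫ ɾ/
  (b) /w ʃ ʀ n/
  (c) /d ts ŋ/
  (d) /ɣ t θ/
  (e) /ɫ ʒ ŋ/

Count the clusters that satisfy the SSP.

2

(a) /k l ɫ ɾ/: profile 1-5-5-6 — obeys.
(b) /w ʃ ʀ n/: profile 7-3-6-4 — violates.
(c) /d ts ŋ/: profile 1-2-4 — obeys.
(d) /ɣ t θ/: profile 3-1-3 — violates.
(e) /ɫ ʒ ŋ/: profile 5-3-4 — violates.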